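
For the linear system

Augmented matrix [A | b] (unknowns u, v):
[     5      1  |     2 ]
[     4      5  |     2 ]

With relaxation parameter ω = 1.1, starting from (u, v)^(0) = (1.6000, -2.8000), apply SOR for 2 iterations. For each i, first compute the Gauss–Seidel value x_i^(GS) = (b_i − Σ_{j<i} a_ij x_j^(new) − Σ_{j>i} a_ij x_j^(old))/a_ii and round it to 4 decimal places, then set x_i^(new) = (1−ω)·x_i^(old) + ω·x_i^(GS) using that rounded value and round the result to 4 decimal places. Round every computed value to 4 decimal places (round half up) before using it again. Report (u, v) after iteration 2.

(0.3655, 0.1252)

Iteration 1:
  u: GS value = (2 - (1)·-2.8000) / (5) = 0.9600;  u ← (1−ω)·1.6000 + ω·0.9600 = 0.8960
  v: GS value = (2 - (4)·0.8960) / (5) = -0.3168;  v ← (1−ω)·-2.8000 + ω·-0.3168 = -0.0685
Iteration 2:
  u: GS value = (2 - (1)·-0.0685) / (5) = 0.4137;  u ← (1−ω)·0.8960 + ω·0.4137 = 0.3655
  v: GS value = (2 - (4)·0.3655) / (5) = 0.1076;  v ← (1−ω)·-0.0685 + ω·0.1076 = 0.1252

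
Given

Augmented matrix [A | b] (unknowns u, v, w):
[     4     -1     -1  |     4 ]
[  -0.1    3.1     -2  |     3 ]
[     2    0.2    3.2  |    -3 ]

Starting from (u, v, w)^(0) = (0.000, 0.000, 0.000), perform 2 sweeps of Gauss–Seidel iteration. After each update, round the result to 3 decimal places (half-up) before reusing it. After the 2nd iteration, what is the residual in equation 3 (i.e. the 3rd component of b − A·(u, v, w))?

0.001

Iteration 1:
  u = (4 - (-1)·0.000 - (-1)·0.000) / (4) = 1.000
  v = (3 - (-0.1)·1.000 - (-2)·0.000) / (3.1) = 1.000
  w = (-3 - (2)·1.000 - (0.2)·1.000) / (3.2) = -1.625
Iteration 2:
  u = (4 - (-1)·1.000 - (-1)·-1.625) / (4) = 0.844
  v = (3 - (-0.1)·0.844 - (-2)·-1.625) / (3.1) = -0.053
  w = (-3 - (2)·0.844 - (0.2)·-0.053) / (3.2) = -1.462
Residual b − A·x = (-0.891, 0.325, 0.001)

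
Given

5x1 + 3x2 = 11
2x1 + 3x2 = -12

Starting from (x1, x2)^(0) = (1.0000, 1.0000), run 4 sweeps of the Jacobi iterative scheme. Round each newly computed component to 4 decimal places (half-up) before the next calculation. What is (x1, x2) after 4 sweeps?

(6.6000, -7.4933)

Iteration 1:
  x1 = (11 - (3)·1.0000) / (5) = 1.6000
  x2 = (-12 - (2)·1.0000) / (3) = -4.6667
Iteration 2:
  x1 = (11 - (3)·-4.6667) / (5) = 5.0000
  x2 = (-12 - (2)·1.6000) / (3) = -5.0667
Iteration 3:
  x1 = (11 - (3)·-5.0667) / (5) = 5.2400
  x2 = (-12 - (2)·5.0000) / (3) = -7.3333
Iteration 4:
  x1 = (11 - (3)·-7.3333) / (5) = 6.6000
  x2 = (-12 - (2)·5.2400) / (3) = -7.4933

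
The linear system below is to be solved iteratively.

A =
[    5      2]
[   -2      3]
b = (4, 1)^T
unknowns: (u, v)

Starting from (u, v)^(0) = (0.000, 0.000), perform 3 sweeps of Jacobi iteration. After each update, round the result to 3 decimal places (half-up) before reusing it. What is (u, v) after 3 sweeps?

(0.453, 0.778)

Iteration 1:
  u = (4 - (2)·0.000) / (5) = 0.800
  v = (1 - (-2)·0.000) / (3) = 0.333
Iteration 2:
  u = (4 - (2)·0.333) / (5) = 0.667
  v = (1 - (-2)·0.800) / (3) = 0.867
Iteration 3:
  u = (4 - (2)·0.867) / (5) = 0.453
  v = (1 - (-2)·0.667) / (3) = 0.778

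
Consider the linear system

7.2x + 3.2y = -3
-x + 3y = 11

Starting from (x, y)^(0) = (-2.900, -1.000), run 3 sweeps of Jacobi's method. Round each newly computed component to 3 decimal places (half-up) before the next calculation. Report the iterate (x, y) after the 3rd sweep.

(-2.050, 3.128)

Iteration 1:
  x = (-3 - (3.2)·-1.000) / (7.2) = 0.028
  y = (11 - (-1)·-2.900) / (3) = 2.700
Iteration 2:
  x = (-3 - (3.2)·2.700) / (7.2) = -1.617
  y = (11 - (-1)·0.028) / (3) = 3.676
Iteration 3:
  x = (-3 - (3.2)·3.676) / (7.2) = -2.050
  y = (11 - (-1)·-1.617) / (3) = 3.128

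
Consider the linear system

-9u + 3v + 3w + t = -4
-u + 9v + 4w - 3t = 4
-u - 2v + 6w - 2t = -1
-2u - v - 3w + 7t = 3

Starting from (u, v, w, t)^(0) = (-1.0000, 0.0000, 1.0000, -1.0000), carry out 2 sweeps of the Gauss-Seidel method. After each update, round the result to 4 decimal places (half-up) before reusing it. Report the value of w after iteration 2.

Iteration 1:
  u = (-4 - (3)·0.0000 - (3)·1.0000 - (1)·-1.0000) / (-9) = 0.6667
  v = (4 - (-1)·0.6667 - (4)·1.0000 - (-3)·-1.0000) / (9) = -0.2593
  w = (-1 - (-1)·0.6667 - (-2)·-0.2593 - (-2)·-1.0000) / (6) = -0.4753
  t = (3 - (-2)·0.6667 - (-1)·-0.2593 - (-3)·-0.4753) / (7) = 0.3783
Iteration 2:
  u = (-4 - (3)·-0.2593 - (3)·-0.4753 - (1)·0.3783) / (-9) = 0.2416
  v = (4 - (-1)·0.2416 - (4)·-0.4753 - (-3)·0.3783) / (9) = 0.8086
  w = (-1 - (-1)·0.2416 - (-2)·0.8086 - (-2)·0.3783) / (6) = 0.2692
  t = (3 - (-2)·0.2416 - (-1)·0.8086 - (-3)·0.2692) / (7) = 0.7285

0.2692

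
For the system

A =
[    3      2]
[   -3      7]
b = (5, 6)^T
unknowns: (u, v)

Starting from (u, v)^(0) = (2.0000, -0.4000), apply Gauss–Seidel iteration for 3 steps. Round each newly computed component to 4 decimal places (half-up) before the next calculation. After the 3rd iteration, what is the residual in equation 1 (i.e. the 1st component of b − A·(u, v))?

-0.3403

Iteration 1:
  u = (5 - (2)·-0.4000) / (3) = 1.9333
  v = (6 - (-3)·1.9333) / (7) = 1.6857
Iteration 2:
  u = (5 - (2)·1.6857) / (3) = 0.5429
  v = (6 - (-3)·0.5429) / (7) = 1.0898
Iteration 3:
  u = (5 - (2)·1.0898) / (3) = 0.9401
  v = (6 - (-3)·0.9401) / (7) = 1.2600
Residual b − A·x = (-0.3403, 0.0003)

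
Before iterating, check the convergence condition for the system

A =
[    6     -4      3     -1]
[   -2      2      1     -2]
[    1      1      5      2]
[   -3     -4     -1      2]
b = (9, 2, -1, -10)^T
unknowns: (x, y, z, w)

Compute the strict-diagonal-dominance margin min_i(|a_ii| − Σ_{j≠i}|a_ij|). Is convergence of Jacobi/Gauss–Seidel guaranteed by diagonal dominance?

row 1: |6| − (4+3+1) = -2
row 2: |2| − (2+1+2) = -3
row 3: |5| − (1+1+2) = 1
row 4: |2| − (3+4+1) = -6
minimum over rows = -6 → not strictly diagonally dominant

-6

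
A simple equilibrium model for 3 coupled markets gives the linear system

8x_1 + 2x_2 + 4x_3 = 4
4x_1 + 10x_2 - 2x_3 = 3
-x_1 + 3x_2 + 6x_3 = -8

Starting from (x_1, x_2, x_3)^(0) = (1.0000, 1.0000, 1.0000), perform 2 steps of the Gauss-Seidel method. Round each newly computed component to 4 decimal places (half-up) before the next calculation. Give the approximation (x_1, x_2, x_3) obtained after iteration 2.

Iteration 1:
  x_1 = (4 - (2)·1.0000 - (4)·1.0000) / (8) = -0.2500
  x_2 = (3 - (4)·-0.2500 - (-2)·1.0000) / (10) = 0.6000
  x_3 = (-8 - (-1)·-0.2500 - (3)·0.6000) / (6) = -1.6750
Iteration 2:
  x_1 = (4 - (2)·0.6000 - (4)·-1.6750) / (8) = 1.1875
  x_2 = (3 - (4)·1.1875 - (-2)·-1.6750) / (10) = -0.5100
  x_3 = (-8 - (-1)·1.1875 - (3)·-0.5100) / (6) = -0.8804

(1.1875, -0.5100, -0.8804)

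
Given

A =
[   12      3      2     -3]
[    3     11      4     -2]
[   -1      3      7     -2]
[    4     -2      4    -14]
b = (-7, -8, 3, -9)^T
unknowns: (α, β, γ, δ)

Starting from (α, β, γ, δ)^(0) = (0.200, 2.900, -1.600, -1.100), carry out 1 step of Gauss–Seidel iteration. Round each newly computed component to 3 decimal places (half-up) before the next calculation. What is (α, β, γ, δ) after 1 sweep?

Iteration 1:
  α = (-7 - (3)·2.900 - (2)·-1.600 - (-3)·-1.100) / (12) = -1.317
  β = (-8 - (3)·-1.317 - (4)·-1.600 - (-2)·-1.100) / (11) = 0.014
  γ = (3 - (-1)·-1.317 - (3)·0.014 - (-2)·-1.100) / (7) = -0.080
  δ = (-9 - (4)·-1.317 - (-2)·0.014 - (4)·-0.080) / (-14) = 0.242

(-1.317, 0.014, -0.080, 0.242)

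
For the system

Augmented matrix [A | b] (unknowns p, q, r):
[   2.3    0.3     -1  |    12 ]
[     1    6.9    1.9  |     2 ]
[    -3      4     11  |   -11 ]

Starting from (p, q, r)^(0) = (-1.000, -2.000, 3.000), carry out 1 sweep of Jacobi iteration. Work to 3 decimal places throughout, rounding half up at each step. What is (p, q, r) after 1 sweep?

(6.783, -0.391, -0.545)

Iteration 1:
  p = (12 - (0.3)·-2.000 - (-1)·3.000) / (2.3) = 6.783
  q = (2 - (1)·-1.000 - (1.9)·3.000) / (6.9) = -0.391
  r = (-11 - (-3)·-1.000 - (4)·-2.000) / (11) = -0.545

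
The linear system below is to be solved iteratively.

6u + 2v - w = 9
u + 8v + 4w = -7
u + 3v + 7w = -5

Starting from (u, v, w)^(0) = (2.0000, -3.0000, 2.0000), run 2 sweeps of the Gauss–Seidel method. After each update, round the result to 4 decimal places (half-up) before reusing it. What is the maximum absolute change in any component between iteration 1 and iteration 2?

1.1591

Iteration 1:
  u = (9 - (2)·-3.0000 - (-1)·2.0000) / (6) = 2.8333
  v = (-7 - (1)·2.8333 - (4)·2.0000) / (8) = -2.2292
  w = (-5 - (1)·2.8333 - (3)·-2.2292) / (7) = -0.1637
Iteration 2:
  u = (9 - (2)·-2.2292 - (-1)·-0.1637) / (6) = 2.2158
  v = (-7 - (1)·2.2158 - (4)·-0.1637) / (8) = -1.0701
  w = (-5 - (1)·2.2158 - (3)·-1.0701) / (7) = -0.5722
Change: (-0.6175, 1.1591, -0.4085) → max |·| = 1.1591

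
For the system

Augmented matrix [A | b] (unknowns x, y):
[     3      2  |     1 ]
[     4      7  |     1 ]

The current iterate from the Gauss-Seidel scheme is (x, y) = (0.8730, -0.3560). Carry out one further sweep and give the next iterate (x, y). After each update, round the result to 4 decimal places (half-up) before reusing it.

One sweep:
  x = (1 - (2)·-0.3560) / (3) = 0.5707
  y = (1 - (4)·0.5707) / (7) = -0.1833

(0.5707, -0.1833)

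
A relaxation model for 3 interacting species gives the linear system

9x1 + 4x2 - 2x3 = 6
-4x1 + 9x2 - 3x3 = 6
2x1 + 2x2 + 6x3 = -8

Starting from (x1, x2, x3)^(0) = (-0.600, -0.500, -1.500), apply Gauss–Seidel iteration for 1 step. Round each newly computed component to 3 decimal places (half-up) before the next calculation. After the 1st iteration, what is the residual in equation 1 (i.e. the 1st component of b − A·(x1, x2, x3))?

-3.974

Iteration 1:
  x1 = (6 - (4)·-0.500 - (-2)·-1.500) / (9) = 0.556
  x2 = (6 - (-4)·0.556 - (-3)·-1.500) / (9) = 0.414
  x3 = (-8 - (2)·0.556 - (2)·0.414) / (6) = -1.657
Residual b − A·x = (-3.974, -0.473, 0.002)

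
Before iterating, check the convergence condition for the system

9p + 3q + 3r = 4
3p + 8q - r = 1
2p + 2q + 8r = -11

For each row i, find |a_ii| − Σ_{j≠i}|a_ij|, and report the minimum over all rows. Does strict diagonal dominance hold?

row 1: |9| − (3+3) = 3
row 2: |8| − (3+1) = 4
row 3: |8| − (2+2) = 4
minimum over rows = 3 → strictly diagonally dominant (convergence guaranteed)

3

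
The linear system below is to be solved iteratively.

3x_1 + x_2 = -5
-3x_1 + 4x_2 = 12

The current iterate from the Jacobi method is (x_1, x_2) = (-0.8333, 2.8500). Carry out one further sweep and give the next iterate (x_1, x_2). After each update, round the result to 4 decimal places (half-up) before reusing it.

One sweep:
  x_1 = (-5 - (1)·2.8500) / (3) = -2.6167
  x_2 = (12 - (-3)·-0.8333) / (4) = 2.3750

(-2.6167, 2.3750)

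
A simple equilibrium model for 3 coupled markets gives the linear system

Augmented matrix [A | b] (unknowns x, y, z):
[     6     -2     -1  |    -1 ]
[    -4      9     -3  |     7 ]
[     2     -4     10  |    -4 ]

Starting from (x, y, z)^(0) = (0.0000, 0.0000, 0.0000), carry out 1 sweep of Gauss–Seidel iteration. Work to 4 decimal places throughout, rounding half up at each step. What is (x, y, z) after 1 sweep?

(-0.1667, 0.7037, -0.0852)

Iteration 1:
  x = (-1 - (-2)·0.0000 - (-1)·0.0000) / (6) = -0.1667
  y = (7 - (-4)·-0.1667 - (-3)·0.0000) / (9) = 0.7037
  z = (-4 - (2)·-0.1667 - (-4)·0.7037) / (10) = -0.0852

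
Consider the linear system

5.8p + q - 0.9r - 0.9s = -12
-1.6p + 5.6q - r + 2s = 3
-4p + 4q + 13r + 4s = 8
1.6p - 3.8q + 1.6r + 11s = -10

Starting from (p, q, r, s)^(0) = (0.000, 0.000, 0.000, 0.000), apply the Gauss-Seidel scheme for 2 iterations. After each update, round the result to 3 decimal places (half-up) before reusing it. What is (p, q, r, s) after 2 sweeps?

Iteration 1:
  p = (-12 - (1)·0.000 - (-0.9)·0.000 - (-0.9)·0.000) / (5.8) = -2.069
  q = (3 - (-1.6)·-2.069 - (-1)·0.000 - (2)·0.000) / (5.6) = -0.055
  r = (8 - (-4)·-2.069 - (4)·-0.055 - (4)·0.000) / (13) = -0.004
  s = (-10 - (1.6)·-2.069 - (-3.8)·-0.055 - (1.6)·-0.004) / (11) = -0.627
Iteration 2:
  p = (-12 - (1)·-0.055 - (-0.9)·-0.004 - (-0.9)·-0.627) / (5.8) = -2.157
  q = (3 - (-1.6)·-2.157 - (-1)·-0.004 - (2)·-0.627) / (5.6) = 0.143
  r = (8 - (-4)·-2.157 - (4)·0.143 - (4)·-0.627) / (13) = 0.101
  s = (-10 - (1.6)·-2.157 - (-3.8)·0.143 - (1.6)·0.101) / (11) = -0.561

(-2.157, 0.143, 0.101, -0.561)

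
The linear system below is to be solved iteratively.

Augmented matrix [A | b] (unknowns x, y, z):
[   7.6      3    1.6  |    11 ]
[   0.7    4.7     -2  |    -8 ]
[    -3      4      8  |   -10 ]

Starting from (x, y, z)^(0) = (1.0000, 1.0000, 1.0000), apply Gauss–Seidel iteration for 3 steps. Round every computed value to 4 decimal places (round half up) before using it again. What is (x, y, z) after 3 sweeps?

(2.1585, -1.7802, 0.4495)

Iteration 1:
  x = (11 - (3)·1.0000 - (1.6)·1.0000) / (7.6) = 0.8421
  y = (-8 - (0.7)·0.8421 - (-2)·1.0000) / (4.7) = -1.4020
  z = (-10 - (-3)·0.8421 - (4)·-1.4020) / (8) = -0.2332
Iteration 2:
  x = (11 - (3)·-1.4020 - (1.6)·-0.2332) / (7.6) = 2.0499
  y = (-8 - (0.7)·2.0499 - (-2)·-0.2332) / (4.7) = -2.1067
  z = (-10 - (-3)·2.0499 - (4)·-2.1067) / (8) = 0.5721
Iteration 3:
  x = (11 - (3)·-2.1067 - (1.6)·0.5721) / (7.6) = 2.1585
  y = (-8 - (0.7)·2.1585 - (-2)·0.5721) / (4.7) = -1.7802
  z = (-10 - (-3)·2.1585 - (4)·-1.7802) / (8) = 0.4495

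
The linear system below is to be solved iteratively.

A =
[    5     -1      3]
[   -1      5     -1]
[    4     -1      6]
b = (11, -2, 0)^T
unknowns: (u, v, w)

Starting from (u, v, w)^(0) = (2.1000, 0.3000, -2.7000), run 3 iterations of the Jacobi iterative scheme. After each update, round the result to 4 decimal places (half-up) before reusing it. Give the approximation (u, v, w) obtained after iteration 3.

Iteration 1:
  u = (11 - (-1)·0.3000 - (3)·-2.7000) / (5) = 3.8800
  v = (-2 - (-1)·2.1000 - (-1)·-2.7000) / (5) = -0.5200
  w = (0 - (4)·2.1000 - (-1)·0.3000) / (6) = -1.3500
Iteration 2:
  u = (11 - (-1)·-0.5200 - (3)·-1.3500) / (5) = 2.9060
  v = (-2 - (-1)·3.8800 - (-1)·-1.3500) / (5) = 0.1060
  w = (0 - (4)·3.8800 - (-1)·-0.5200) / (6) = -2.6733
Iteration 3:
  u = (11 - (-1)·0.1060 - (3)·-2.6733) / (5) = 3.8252
  v = (-2 - (-1)·2.9060 - (-1)·-2.6733) / (5) = -0.3535
  w = (0 - (4)·2.9060 - (-1)·0.1060) / (6) = -1.9197

(3.8252, -0.3535, -1.9197)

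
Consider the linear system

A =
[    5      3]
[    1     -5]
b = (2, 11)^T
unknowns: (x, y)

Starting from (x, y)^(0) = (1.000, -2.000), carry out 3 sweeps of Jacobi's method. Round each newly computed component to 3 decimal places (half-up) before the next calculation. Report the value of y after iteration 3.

-1.880

Iteration 1:
  x = (2 - (3)·-2.000) / (5) = 1.600
  y = (11 - (1)·1.000) / (-5) = -2.000
Iteration 2:
  x = (2 - (3)·-2.000) / (5) = 1.600
  y = (11 - (1)·1.600) / (-5) = -1.880
Iteration 3:
  x = (2 - (3)·-1.880) / (5) = 1.528
  y = (11 - (1)·1.600) / (-5) = -1.880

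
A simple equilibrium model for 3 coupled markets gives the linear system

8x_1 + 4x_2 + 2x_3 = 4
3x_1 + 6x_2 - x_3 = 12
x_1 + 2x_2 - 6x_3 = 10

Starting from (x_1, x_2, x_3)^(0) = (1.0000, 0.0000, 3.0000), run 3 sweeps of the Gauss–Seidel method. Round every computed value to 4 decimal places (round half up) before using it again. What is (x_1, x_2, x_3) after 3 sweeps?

(-0.3200, 1.9856, -1.0581)

Iteration 1:
  x_1 = (4 - (4)·0.0000 - (2)·3.0000) / (8) = -0.2500
  x_2 = (12 - (3)·-0.2500 - (-1)·3.0000) / (6) = 2.6250
  x_3 = (10 - (1)·-0.2500 - (2)·2.6250) / (-6) = -0.8333
Iteration 2:
  x_1 = (4 - (4)·2.6250 - (2)·-0.8333) / (8) = -0.6042
  x_2 = (12 - (3)·-0.6042 - (-1)·-0.8333) / (6) = 2.1632
  x_3 = (10 - (1)·-0.6042 - (2)·2.1632) / (-6) = -1.0463
Iteration 3:
  x_1 = (4 - (4)·2.1632 - (2)·-1.0463) / (8) = -0.3200
  x_2 = (12 - (3)·-0.3200 - (-1)·-1.0463) / (6) = 1.9856
  x_3 = (10 - (1)·-0.3200 - (2)·1.9856) / (-6) = -1.0581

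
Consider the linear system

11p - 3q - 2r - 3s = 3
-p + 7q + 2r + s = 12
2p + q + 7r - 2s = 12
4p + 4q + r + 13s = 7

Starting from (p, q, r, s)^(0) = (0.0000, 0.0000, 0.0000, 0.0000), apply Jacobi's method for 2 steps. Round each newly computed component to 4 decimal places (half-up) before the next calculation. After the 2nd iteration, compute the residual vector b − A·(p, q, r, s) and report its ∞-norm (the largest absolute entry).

Iteration 1:
  p = (3 - (-3)·0.0000 - (-2)·0.0000 - (-3)·0.0000) / (11) = 0.2727
  q = (12 - (-1)·0.0000 - (2)·0.0000 - (1)·0.0000) / (7) = 1.7143
  r = (12 - (2)·0.0000 - (1)·0.0000 - (-2)·0.0000) / (7) = 1.7143
  s = (7 - (4)·0.0000 - (4)·0.0000 - (1)·0.0000) / (13) = 0.5385
Iteration 2:
  p = (3 - (-3)·1.7143 - (-2)·1.7143 - (-3)·0.5385) / (11) = 1.1988
  q = (12 - (-1)·0.2727 - (2)·1.7143 - (1)·0.5385) / (7) = 1.1865
  r = (12 - (2)·0.2727 - (1)·1.7143 - (-2)·0.5385) / (7) = 1.5453
  s = (7 - (4)·0.2727 - (4)·1.7143 - (1)·1.7143) / (13) = -0.2048
Residual b − A·x = (-4.1511, 2.0075, -2.8108, -1.4241); ∞-norm = 4.1511

4.1511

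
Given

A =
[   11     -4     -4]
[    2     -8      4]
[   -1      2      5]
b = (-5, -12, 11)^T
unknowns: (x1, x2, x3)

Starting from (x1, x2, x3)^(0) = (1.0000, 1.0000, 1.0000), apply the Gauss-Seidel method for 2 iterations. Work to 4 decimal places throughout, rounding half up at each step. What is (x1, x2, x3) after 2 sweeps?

(0.8165, 2.4178, 1.3962)

Iteration 1:
  x1 = (-5 - (-4)·1.0000 - (-4)·1.0000) / (11) = 0.2727
  x2 = (-12 - (2)·0.2727 - (4)·1.0000) / (-8) = 2.0682
  x3 = (11 - (-1)·0.2727 - (2)·2.0682) / (5) = 1.4273
Iteration 2:
  x1 = (-5 - (-4)·2.0682 - (-4)·1.4273) / (11) = 0.8165
  x2 = (-12 - (2)·0.8165 - (4)·1.4273) / (-8) = 2.4178
  x3 = (11 - (-1)·0.8165 - (2)·2.4178) / (5) = 1.3962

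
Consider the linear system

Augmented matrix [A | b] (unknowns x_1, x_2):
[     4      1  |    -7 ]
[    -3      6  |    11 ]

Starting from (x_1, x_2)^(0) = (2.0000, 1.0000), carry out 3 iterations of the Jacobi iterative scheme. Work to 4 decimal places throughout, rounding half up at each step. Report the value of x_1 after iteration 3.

Iteration 1:
  x_1 = (-7 - (1)·1.0000) / (4) = -2.0000
  x_2 = (11 - (-3)·2.0000) / (6) = 2.8333
Iteration 2:
  x_1 = (-7 - (1)·2.8333) / (4) = -2.4583
  x_2 = (11 - (-3)·-2.0000) / (6) = 0.8333
Iteration 3:
  x_1 = (-7 - (1)·0.8333) / (4) = -1.9583
  x_2 = (11 - (-3)·-2.4583) / (6) = 0.6042

-1.9583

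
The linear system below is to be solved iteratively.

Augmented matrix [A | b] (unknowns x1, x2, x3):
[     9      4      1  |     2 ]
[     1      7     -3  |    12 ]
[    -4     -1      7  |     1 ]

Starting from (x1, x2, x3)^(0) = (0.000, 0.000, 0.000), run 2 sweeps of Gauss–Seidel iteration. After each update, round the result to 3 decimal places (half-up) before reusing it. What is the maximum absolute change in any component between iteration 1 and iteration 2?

Iteration 1:
  x1 = (2 - (4)·0.000 - (1)·0.000) / (9) = 0.222
  x2 = (12 - (1)·0.222 - (-3)·0.000) / (7) = 1.683
  x3 = (1 - (-4)·0.222 - (-1)·1.683) / (7) = 0.510
Iteration 2:
  x1 = (2 - (4)·1.683 - (1)·0.510) / (9) = -0.582
  x2 = (12 - (1)·-0.582 - (-3)·0.510) / (7) = 2.016
  x3 = (1 - (-4)·-0.582 - (-1)·2.016) / (7) = 0.098
Change: (-0.804, 0.333, -0.412) → max |·| = 0.804

0.804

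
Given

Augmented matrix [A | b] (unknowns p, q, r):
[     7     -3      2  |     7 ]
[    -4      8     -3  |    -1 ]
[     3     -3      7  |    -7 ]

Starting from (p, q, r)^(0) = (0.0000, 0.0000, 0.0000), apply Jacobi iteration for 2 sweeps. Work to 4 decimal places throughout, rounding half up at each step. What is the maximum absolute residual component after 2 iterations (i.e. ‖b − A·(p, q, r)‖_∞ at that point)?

Iteration 1:
  p = (7 - (-3)·0.0000 - (2)·0.0000) / (7) = 1.0000
  q = (-1 - (-4)·0.0000 - (-3)·0.0000) / (8) = -0.1250
  r = (-7 - (3)·0.0000 - (-3)·0.0000) / (7) = -1.0000
Iteration 2:
  p = (7 - (-3)·-0.1250 - (2)·-1.0000) / (7) = 1.2321
  q = (-1 - (-4)·1.0000 - (-3)·-1.0000) / (8) = 0.0000
  r = (-7 - (3)·1.0000 - (-3)·-0.1250) / (7) = -1.4821
Residual b − A·x = (1.3395, -0.5179, -0.3216); ∞-norm = 1.3395

1.3395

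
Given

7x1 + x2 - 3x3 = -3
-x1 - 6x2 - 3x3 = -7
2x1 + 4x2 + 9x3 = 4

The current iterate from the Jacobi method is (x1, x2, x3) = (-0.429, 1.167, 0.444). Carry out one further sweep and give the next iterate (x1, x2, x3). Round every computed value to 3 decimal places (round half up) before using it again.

(-0.405, 1.016, 0.021)

One sweep:
  x1 = (-3 - (1)·1.167 - (-3)·0.444) / (7) = -0.405
  x2 = (-7 - (-1)·-0.429 - (-3)·0.444) / (-6) = 1.016
  x3 = (4 - (2)·-0.429 - (4)·1.167) / (9) = 0.021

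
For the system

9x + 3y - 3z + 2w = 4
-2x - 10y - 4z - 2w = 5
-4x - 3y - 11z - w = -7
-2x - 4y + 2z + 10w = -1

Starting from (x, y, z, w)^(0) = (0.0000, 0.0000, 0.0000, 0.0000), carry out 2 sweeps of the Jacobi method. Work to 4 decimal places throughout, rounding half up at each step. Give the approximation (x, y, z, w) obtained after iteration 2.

Iteration 1:
  x = (4 - (3)·0.0000 - (-3)·0.0000 - (2)·0.0000) / (9) = 0.4444
  y = (5 - (-2)·0.0000 - (-4)·0.0000 - (-2)·0.0000) / (-10) = -0.5000
  z = (-7 - (-4)·0.0000 - (-3)·0.0000 - (-1)·0.0000) / (-11) = 0.6364
  w = (-1 - (-2)·0.0000 - (-4)·0.0000 - (2)·0.0000) / (10) = -0.1000
Iteration 2:
  x = (4 - (3)·-0.5000 - (-3)·0.6364 - (2)·-0.1000) / (9) = 0.8455
  y = (5 - (-2)·0.4444 - (-4)·0.6364 - (-2)·-0.1000) / (-10) = -0.8234
  z = (-7 - (-4)·0.4444 - (-3)·-0.5000 - (-1)·-0.1000) / (-11) = 0.6202
  w = (-1 - (-2)·0.4444 - (-4)·-0.5000 - (2)·0.6364) / (10) = -0.3384

(0.8455, -0.8234, 0.6202, -0.3384)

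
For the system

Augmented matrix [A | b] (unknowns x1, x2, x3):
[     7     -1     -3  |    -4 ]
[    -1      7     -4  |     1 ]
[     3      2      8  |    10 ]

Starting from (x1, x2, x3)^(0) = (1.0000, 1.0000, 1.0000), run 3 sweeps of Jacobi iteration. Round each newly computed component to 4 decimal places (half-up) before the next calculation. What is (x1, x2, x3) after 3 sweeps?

Iteration 1:
  x1 = (-4 - (-1)·1.0000 - (-3)·1.0000) / (7) = 0.0000
  x2 = (1 - (-1)·1.0000 - (-4)·1.0000) / (7) = 0.8571
  x3 = (10 - (3)·1.0000 - (2)·1.0000) / (8) = 0.6250
Iteration 2:
  x1 = (-4 - (-1)·0.8571 - (-3)·0.6250) / (7) = -0.1811
  x2 = (1 - (-1)·0.0000 - (-4)·0.6250) / (7) = 0.5000
  x3 = (10 - (3)·0.0000 - (2)·0.8571) / (8) = 1.0357
Iteration 3:
  x1 = (-4 - (-1)·0.5000 - (-3)·1.0357) / (7) = -0.0561
  x2 = (1 - (-1)·-0.1811 - (-4)·1.0357) / (7) = 0.7088
  x3 = (10 - (3)·-0.1811 - (2)·0.5000) / (8) = 1.1929

(-0.0561, 0.7088, 1.1929)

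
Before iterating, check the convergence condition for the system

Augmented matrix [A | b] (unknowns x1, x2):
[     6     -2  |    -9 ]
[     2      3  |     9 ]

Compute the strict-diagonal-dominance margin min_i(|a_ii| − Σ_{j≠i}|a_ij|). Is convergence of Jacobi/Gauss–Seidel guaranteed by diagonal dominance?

row 1: |6| − (2) = 4
row 2: |3| − (2) = 1
minimum over rows = 1 → strictly diagonally dominant (convergence guaranteed)

1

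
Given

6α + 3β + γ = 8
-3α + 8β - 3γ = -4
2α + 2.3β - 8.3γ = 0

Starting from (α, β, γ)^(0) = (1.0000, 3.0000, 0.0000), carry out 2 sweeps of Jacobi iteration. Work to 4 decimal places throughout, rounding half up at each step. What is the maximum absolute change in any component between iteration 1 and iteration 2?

Iteration 1:
  α = (8 - (3)·3.0000 - (1)·0.0000) / (6) = -0.1667
  β = (-4 - (-3)·1.0000 - (-3)·0.0000) / (8) = -0.1250
  γ = (0 - (2)·1.0000 - (2.3)·3.0000) / (-8.3) = 1.0723
Iteration 2:
  α = (8 - (3)·-0.1250 - (1)·1.0723) / (6) = 1.2171
  β = (-4 - (-3)·-0.1667 - (-3)·1.0723) / (8) = -0.1604
  γ = (0 - (2)·-0.1667 - (2.3)·-0.1250) / (-8.3) = -0.0748
Change: (1.3838, -0.0354, -1.1471) → max |·| = 1.3838

1.3838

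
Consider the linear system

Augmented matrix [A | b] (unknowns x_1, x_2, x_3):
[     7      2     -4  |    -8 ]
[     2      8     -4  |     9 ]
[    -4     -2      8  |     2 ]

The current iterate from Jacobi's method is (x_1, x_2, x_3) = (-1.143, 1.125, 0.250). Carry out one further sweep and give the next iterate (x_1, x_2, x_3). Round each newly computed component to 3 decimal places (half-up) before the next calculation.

One sweep:
  x_1 = (-8 - (2)·1.125 - (-4)·0.250) / (7) = -1.321
  x_2 = (9 - (2)·-1.143 - (-4)·0.250) / (8) = 1.536
  x_3 = (2 - (-4)·-1.143 - (-2)·1.125) / (8) = -0.040

(-1.321, 1.536, -0.040)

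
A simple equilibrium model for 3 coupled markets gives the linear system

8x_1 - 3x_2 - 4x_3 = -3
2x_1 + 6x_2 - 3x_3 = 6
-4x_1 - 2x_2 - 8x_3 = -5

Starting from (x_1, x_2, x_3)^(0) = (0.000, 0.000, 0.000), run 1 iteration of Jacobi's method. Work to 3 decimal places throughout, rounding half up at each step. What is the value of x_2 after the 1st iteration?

Iteration 1:
  x_1 = (-3 - (-3)·0.000 - (-4)·0.000) / (8) = -0.375
  x_2 = (6 - (2)·0.000 - (-3)·0.000) / (6) = 1.000
  x_3 = (-5 - (-4)·0.000 - (-2)·0.000) / (-8) = 0.625

1.000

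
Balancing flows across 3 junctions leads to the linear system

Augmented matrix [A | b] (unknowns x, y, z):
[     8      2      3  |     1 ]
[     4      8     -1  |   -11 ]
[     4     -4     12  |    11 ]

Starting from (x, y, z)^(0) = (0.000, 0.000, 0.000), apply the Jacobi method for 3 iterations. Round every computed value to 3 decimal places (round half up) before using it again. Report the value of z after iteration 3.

Iteration 1:
  x = (1 - (2)·0.000 - (3)·0.000) / (8) = 0.125
  y = (-11 - (4)·0.000 - (-1)·0.000) / (8) = -1.375
  z = (11 - (4)·0.000 - (-4)·0.000) / (12) = 0.917
Iteration 2:
  x = (1 - (2)·-1.375 - (3)·0.917) / (8) = 0.125
  y = (-11 - (4)·0.125 - (-1)·0.917) / (8) = -1.323
  z = (11 - (4)·0.125 - (-4)·-1.375) / (12) = 0.417
Iteration 3:
  x = (1 - (2)·-1.323 - (3)·0.417) / (8) = 0.299
  y = (-11 - (4)·0.125 - (-1)·0.417) / (8) = -1.385
  z = (11 - (4)·0.125 - (-4)·-1.323) / (12) = 0.434

0.434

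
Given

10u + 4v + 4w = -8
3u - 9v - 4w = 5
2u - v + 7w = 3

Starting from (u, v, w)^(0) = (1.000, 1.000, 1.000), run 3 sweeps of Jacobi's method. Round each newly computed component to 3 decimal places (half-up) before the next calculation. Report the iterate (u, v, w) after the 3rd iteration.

Iteration 1:
  u = (-8 - (4)·1.000 - (4)·1.000) / (10) = -1.600
  v = (5 - (3)·1.000 - (-4)·1.000) / (-9) = -0.667
  w = (3 - (2)·1.000 - (-1)·1.000) / (7) = 0.286
Iteration 2:
  u = (-8 - (4)·-0.667 - (4)·0.286) / (10) = -0.648
  v = (5 - (3)·-1.600 - (-4)·0.286) / (-9) = -1.216
  w = (3 - (2)·-1.600 - (-1)·-0.667) / (7) = 0.790
Iteration 3:
  u = (-8 - (4)·-1.216 - (4)·0.790) / (10) = -0.630
  v = (5 - (3)·-0.648 - (-4)·0.790) / (-9) = -1.123
  w = (3 - (2)·-0.648 - (-1)·-1.216) / (7) = 0.440

(-0.630, -1.123, 0.440)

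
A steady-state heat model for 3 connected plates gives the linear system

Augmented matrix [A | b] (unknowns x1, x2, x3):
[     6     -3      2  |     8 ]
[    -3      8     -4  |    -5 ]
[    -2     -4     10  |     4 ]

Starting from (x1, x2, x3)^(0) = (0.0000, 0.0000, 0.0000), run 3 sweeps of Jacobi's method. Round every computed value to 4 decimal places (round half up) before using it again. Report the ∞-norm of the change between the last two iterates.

Iteration 1:
  x1 = (8 - (-3)·0.0000 - (2)·0.0000) / (6) = 1.3333
  x2 = (-5 - (-3)·0.0000 - (-4)·0.0000) / (8) = -0.6250
  x3 = (4 - (-2)·0.0000 - (-4)·0.0000) / (10) = 0.4000
Iteration 2:
  x1 = (8 - (-3)·-0.6250 - (2)·0.4000) / (6) = 0.8875
  x2 = (-5 - (-3)·1.3333 - (-4)·0.4000) / (8) = 0.0750
  x3 = (4 - (-2)·1.3333 - (-4)·-0.6250) / (10) = 0.4167
Iteration 3:
  x1 = (8 - (-3)·0.0750 - (2)·0.4167) / (6) = 1.2319
  x2 = (-5 - (-3)·0.8875 - (-4)·0.4167) / (8) = -0.0838
  x3 = (4 - (-2)·0.8875 - (-4)·0.0750) / (10) = 0.6075
Change: (0.3444, -0.1588, 0.1908) → max |·| = 0.3444

0.3444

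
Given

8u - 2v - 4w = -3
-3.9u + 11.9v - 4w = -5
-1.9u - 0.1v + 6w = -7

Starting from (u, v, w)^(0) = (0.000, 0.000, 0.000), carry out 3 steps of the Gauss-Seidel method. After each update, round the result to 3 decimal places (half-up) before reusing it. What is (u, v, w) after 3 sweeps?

(-1.461, -1.421, -1.653)

Iteration 1:
  u = (-3 - (-2)·0.000 - (-4)·0.000) / (8) = -0.375
  v = (-5 - (-3.9)·-0.375 - (-4)·0.000) / (11.9) = -0.543
  w = (-7 - (-1.9)·-0.375 - (-0.1)·-0.543) / (6) = -1.294
Iteration 2:
  u = (-3 - (-2)·-0.543 - (-4)·-1.294) / (8) = -1.158
  v = (-5 - (-3.9)·-1.158 - (-4)·-1.294) / (11.9) = -1.235
  w = (-7 - (-1.9)·-1.158 - (-0.1)·-1.235) / (6) = -1.554
Iteration 3:
  u = (-3 - (-2)·-1.235 - (-4)·-1.554) / (8) = -1.461
  v = (-5 - (-3.9)·-1.461 - (-4)·-1.554) / (11.9) = -1.421
  w = (-7 - (-1.9)·-1.461 - (-0.1)·-1.421) / (6) = -1.653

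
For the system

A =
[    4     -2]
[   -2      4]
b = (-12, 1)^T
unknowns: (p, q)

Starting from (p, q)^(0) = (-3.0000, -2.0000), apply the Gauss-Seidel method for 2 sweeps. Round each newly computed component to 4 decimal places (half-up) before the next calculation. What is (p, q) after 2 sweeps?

(-3.8750, -1.6875)

Iteration 1:
  p = (-12 - (-2)·-2.0000) / (4) = -4.0000
  q = (1 - (-2)·-4.0000) / (4) = -1.7500
Iteration 2:
  p = (-12 - (-2)·-1.7500) / (4) = -3.8750
  q = (1 - (-2)·-3.8750) / (4) = -1.6875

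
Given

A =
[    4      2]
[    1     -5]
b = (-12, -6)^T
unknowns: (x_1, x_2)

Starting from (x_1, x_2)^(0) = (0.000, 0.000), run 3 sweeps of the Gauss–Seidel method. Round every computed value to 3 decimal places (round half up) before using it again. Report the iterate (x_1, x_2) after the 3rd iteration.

(-3.270, 0.546)

Iteration 1:
  x_1 = (-12 - (2)·0.000) / (4) = -3.000
  x_2 = (-6 - (1)·-3.000) / (-5) = 0.600
Iteration 2:
  x_1 = (-12 - (2)·0.600) / (4) = -3.300
  x_2 = (-6 - (1)·-3.300) / (-5) = 0.540
Iteration 3:
  x_1 = (-12 - (2)·0.540) / (4) = -3.270
  x_2 = (-6 - (1)·-3.270) / (-5) = 0.546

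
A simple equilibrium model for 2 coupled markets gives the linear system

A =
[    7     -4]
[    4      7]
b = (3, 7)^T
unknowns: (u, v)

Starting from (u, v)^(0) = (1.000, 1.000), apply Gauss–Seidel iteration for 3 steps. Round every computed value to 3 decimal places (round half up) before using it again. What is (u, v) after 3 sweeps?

(0.780, 0.554)

Iteration 1:
  u = (3 - (-4)·1.000) / (7) = 1.000
  v = (7 - (4)·1.000) / (7) = 0.429
Iteration 2:
  u = (3 - (-4)·0.429) / (7) = 0.674
  v = (7 - (4)·0.674) / (7) = 0.615
Iteration 3:
  u = (3 - (-4)·0.615) / (7) = 0.780
  v = (7 - (4)·0.780) / (7) = 0.554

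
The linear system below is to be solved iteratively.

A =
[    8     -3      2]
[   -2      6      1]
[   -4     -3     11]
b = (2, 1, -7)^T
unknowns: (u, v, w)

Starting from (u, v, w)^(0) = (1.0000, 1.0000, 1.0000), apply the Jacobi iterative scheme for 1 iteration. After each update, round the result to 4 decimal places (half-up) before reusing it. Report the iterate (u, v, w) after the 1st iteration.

Iteration 1:
  u = (2 - (-3)·1.0000 - (2)·1.0000) / (8) = 0.3750
  v = (1 - (-2)·1.0000 - (1)·1.0000) / (6) = 0.3333
  w = (-7 - (-4)·1.0000 - (-3)·1.0000) / (11) = 0.0000

(0.3750, 0.3333, 0.0000)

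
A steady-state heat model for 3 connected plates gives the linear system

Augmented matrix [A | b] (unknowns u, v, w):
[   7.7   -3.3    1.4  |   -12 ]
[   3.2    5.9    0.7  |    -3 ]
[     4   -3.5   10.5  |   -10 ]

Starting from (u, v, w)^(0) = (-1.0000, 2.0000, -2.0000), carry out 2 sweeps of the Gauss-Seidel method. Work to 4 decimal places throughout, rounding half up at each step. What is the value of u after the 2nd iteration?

Iteration 1:
  u = (-12 - (-3.3)·2.0000 - (1.4)·-2.0000) / (7.7) = -0.3377
  v = (-3 - (3.2)·-0.3377 - (0.7)·-2.0000) / (5.9) = -0.0880
  w = (-10 - (4)·-0.3377 - (-3.5)·-0.0880) / (10.5) = -0.8531
Iteration 2:
  u = (-12 - (-3.3)·-0.0880 - (1.4)·-0.8531) / (7.7) = -1.4410
  v = (-3 - (3.2)·-1.4410 - (0.7)·-0.8531) / (5.9) = 0.3743
  w = (-10 - (4)·-1.4410 - (-3.5)·0.3743) / (10.5) = -0.2787

-1.4410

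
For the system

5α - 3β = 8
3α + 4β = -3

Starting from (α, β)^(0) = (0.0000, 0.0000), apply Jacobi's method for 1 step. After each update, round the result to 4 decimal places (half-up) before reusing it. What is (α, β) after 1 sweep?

(1.6000, -0.7500)

Iteration 1:
  α = (8 - (-3)·0.0000) / (5) = 1.6000
  β = (-3 - (3)·0.0000) / (4) = -0.7500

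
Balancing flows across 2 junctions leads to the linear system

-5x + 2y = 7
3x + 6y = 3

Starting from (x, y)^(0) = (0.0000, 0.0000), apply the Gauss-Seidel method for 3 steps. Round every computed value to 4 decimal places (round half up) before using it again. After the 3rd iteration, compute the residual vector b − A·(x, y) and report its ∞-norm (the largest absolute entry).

0.0960

Iteration 1:
  x = (7 - (2)·0.0000) / (-5) = -1.4000
  y = (3 - (3)·-1.4000) / (6) = 1.2000
Iteration 2:
  x = (7 - (2)·1.2000) / (-5) = -0.9200
  y = (3 - (3)·-0.9200) / (6) = 0.9600
Iteration 3:
  x = (7 - (2)·0.9600) / (-5) = -1.0160
  y = (3 - (3)·-1.0160) / (6) = 1.0080
Residual b − A·x = (-0.0960, 0.0000); ∞-norm = 0.0960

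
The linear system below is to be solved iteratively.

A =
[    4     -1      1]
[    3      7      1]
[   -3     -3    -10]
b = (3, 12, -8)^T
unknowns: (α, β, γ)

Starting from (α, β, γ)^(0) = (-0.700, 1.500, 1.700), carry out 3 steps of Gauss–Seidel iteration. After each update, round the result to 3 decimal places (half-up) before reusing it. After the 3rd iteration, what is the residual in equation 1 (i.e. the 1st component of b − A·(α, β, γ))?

Iteration 1:
  α = (3 - (-1)·1.500 - (1)·1.700) / (4) = 0.700
  β = (12 - (3)·0.700 - (1)·1.700) / (7) = 1.171
  γ = (-8 - (-3)·0.700 - (-3)·1.171) / (-10) = 0.239
Iteration 2:
  α = (3 - (-1)·1.171 - (1)·0.239) / (4) = 0.983
  β = (12 - (3)·0.983 - (1)·0.239) / (7) = 1.259
  γ = (-8 - (-3)·0.983 - (-3)·1.259) / (-10) = 0.127
Iteration 3:
  α = (3 - (-1)·1.259 - (1)·0.127) / (4) = 1.033
  β = (12 - (3)·1.033 - (1)·0.127) / (7) = 1.253
  γ = (-8 - (-3)·1.033 - (-3)·1.253) / (-10) = 0.114
Residual b − A·x = (0.007, 0.016, -0.002)

0.007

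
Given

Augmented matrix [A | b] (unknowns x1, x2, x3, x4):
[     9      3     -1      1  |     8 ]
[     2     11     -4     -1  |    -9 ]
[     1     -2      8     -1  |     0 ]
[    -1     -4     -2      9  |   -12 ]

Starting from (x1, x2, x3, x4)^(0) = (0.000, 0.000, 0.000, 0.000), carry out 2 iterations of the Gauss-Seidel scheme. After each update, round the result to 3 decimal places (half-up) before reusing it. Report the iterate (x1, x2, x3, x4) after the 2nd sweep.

(1.370, -1.356, -0.729, -1.946)

Iteration 1:
  x1 = (8 - (3)·0.000 - (-1)·0.000 - (1)·0.000) / (9) = 0.889
  x2 = (-9 - (2)·0.889 - (-4)·0.000 - (-1)·0.000) / (11) = -0.980
  x3 = (0 - (1)·0.889 - (-2)·-0.980 - (-1)·0.000) / (8) = -0.356
  x4 = (-12 - (-1)·0.889 - (-4)·-0.980 - (-2)·-0.356) / (9) = -1.749
Iteration 2:
  x1 = (8 - (3)·-0.980 - (-1)·-0.356 - (1)·-1.749) / (9) = 1.370
  x2 = (-9 - (2)·1.370 - (-4)·-0.356 - (-1)·-1.749) / (11) = -1.356
  x3 = (0 - (1)·1.370 - (-2)·-1.356 - (-1)·-1.749) / (8) = -0.729
  x4 = (-12 - (-1)·1.370 - (-4)·-1.356 - (-2)·-0.729) / (9) = -1.946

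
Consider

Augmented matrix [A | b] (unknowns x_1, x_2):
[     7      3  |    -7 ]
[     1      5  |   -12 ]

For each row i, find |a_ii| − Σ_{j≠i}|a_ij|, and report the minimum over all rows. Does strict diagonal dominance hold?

4

row 1: |7| − (3) = 4
row 2: |5| − (1) = 4
minimum over rows = 4 → strictly diagonally dominant (convergence guaranteed)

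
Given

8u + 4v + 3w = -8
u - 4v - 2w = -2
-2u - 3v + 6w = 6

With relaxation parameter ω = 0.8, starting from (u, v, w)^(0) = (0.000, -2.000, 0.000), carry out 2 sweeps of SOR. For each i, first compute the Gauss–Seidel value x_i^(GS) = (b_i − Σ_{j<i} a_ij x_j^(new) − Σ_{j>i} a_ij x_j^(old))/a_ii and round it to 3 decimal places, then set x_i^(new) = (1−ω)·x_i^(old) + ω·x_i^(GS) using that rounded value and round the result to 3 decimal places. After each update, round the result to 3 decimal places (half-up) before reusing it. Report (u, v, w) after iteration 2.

(-1.040, -0.128, 0.631)

Iteration 1:
  u: GS value = (-8 - (4)·-2.000 - (3)·0.000) / (8) = 0.000;  u ← (1−ω)·0.000 + ω·0.000 = 0.000
  v: GS value = (-2 - (1)·0.000 - (-2)·0.000) / (-4) = 0.500;  v ← (1−ω)·-2.000 + ω·0.500 = 0.000
  w: GS value = (6 - (-2)·0.000 - (-3)·0.000) / (6) = 1.000;  w ← (1−ω)·0.000 + ω·1.000 = 0.800
Iteration 2:
  u: GS value = (-8 - (4)·0.000 - (3)·0.800) / (8) = -1.300;  u ← (1−ω)·0.000 + ω·-1.300 = -1.040
  v: GS value = (-2 - (1)·-1.040 - (-2)·0.800) / (-4) = -0.160;  v ← (1−ω)·0.000 + ω·-0.160 = -0.128
  w: GS value = (6 - (-2)·-1.040 - (-3)·-0.128) / (6) = 0.589;  w ← (1−ω)·0.800 + ω·0.589 = 0.631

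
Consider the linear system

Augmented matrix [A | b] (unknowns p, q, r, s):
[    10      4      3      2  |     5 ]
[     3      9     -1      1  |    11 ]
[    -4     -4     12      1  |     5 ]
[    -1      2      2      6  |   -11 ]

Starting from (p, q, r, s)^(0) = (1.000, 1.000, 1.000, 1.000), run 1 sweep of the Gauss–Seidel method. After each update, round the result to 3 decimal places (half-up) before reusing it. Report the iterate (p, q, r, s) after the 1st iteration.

Iteration 1:
  p = (5 - (4)·1.000 - (3)·1.000 - (2)·1.000) / (10) = -0.400
  q = (11 - (3)·-0.400 - (-1)·1.000 - (1)·1.000) / (9) = 1.356
  r = (5 - (-4)·-0.400 - (-4)·1.356 - (1)·1.000) / (12) = 0.652
  s = (-11 - (-1)·-0.400 - (2)·1.356 - (2)·0.652) / (6) = -2.569

(-0.400, 1.356, 0.652, -2.569)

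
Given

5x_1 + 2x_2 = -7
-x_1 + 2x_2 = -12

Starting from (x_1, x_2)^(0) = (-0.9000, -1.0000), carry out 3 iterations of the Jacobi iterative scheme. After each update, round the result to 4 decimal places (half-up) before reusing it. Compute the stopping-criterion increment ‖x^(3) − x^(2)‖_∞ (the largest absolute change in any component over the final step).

Iteration 1:
  x_1 = (-7 - (2)·-1.0000) / (5) = -1.0000
  x_2 = (-12 - (-1)·-0.9000) / (2) = -6.4500
Iteration 2:
  x_1 = (-7 - (2)·-6.4500) / (5) = 1.1800
  x_2 = (-12 - (-1)·-1.0000) / (2) = -6.5000
Iteration 3:
  x_1 = (-7 - (2)·-6.5000) / (5) = 1.2000
  x_2 = (-12 - (-1)·1.1800) / (2) = -5.4100
Change: (0.0200, 1.0900) → max |·| = 1.0900

1.0900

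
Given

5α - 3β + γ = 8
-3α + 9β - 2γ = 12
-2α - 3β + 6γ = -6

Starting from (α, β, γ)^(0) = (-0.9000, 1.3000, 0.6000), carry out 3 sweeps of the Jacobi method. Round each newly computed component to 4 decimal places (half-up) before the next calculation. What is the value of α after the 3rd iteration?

Iteration 1:
  α = (8 - (-3)·1.3000 - (1)·0.6000) / (5) = 2.2600
  β = (12 - (-3)·-0.9000 - (-2)·0.6000) / (9) = 1.1667
  γ = (-6 - (-2)·-0.9000 - (-3)·1.3000) / (6) = -0.6500
Iteration 2:
  α = (8 - (-3)·1.1667 - (1)·-0.6500) / (5) = 2.4300
  β = (12 - (-3)·2.2600 - (-2)·-0.6500) / (9) = 1.9422
  γ = (-6 - (-2)·2.2600 - (-3)·1.1667) / (6) = 0.3367
Iteration 3:
  α = (8 - (-3)·1.9422 - (1)·0.3367) / (5) = 2.6980
  β = (12 - (-3)·2.4300 - (-2)·0.3367) / (9) = 2.2182
  γ = (-6 - (-2)·2.4300 - (-3)·1.9422) / (6) = 0.7811

2.6980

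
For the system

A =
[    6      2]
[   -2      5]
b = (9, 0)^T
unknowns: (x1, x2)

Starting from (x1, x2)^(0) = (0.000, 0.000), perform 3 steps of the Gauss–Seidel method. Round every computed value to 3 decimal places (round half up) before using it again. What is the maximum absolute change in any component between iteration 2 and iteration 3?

Iteration 1:
  x1 = (9 - (2)·0.000) / (6) = 1.500
  x2 = (0 - (-2)·1.500) / (5) = 0.600
Iteration 2:
  x1 = (9 - (2)·0.600) / (6) = 1.300
  x2 = (0 - (-2)·1.300) / (5) = 0.520
Iteration 3:
  x1 = (9 - (2)·0.520) / (6) = 1.327
  x2 = (0 - (-2)·1.327) / (5) = 0.531
Change: (0.027, 0.011) → max |·| = 0.027

0.027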